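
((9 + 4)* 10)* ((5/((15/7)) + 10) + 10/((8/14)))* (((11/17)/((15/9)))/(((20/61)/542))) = 423144007/170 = 2489082.39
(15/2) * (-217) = -1627.50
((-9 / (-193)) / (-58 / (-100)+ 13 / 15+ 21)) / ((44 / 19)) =12825 / 14296282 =0.00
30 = 30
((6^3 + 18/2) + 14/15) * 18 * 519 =10553346/5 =2110669.20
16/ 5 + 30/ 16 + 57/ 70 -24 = -5071/ 280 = -18.11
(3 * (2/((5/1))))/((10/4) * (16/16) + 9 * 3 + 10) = 12/395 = 0.03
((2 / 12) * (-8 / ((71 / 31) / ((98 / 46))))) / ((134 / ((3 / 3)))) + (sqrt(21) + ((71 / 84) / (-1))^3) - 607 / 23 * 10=-17154081684965 / 64848337344 + sqrt(21)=-259.94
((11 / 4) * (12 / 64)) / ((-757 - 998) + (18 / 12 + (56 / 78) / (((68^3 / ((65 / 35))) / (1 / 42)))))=-928557 / 3157769114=-0.00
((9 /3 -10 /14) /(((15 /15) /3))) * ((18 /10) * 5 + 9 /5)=2592 /35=74.06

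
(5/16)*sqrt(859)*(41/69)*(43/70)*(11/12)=19393*sqrt(859)/185472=3.06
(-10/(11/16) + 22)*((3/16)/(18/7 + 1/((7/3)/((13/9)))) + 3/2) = 68511/5896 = 11.62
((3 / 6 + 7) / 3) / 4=5 / 8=0.62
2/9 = 0.22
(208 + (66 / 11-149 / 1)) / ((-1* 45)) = -1.44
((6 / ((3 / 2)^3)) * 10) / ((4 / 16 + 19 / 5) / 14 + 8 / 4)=44800 / 5769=7.77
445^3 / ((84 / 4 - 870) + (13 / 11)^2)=-2132531225 / 20512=-103965.06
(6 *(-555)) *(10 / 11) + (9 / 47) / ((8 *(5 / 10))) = -6260301 / 2068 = -3027.22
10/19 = 0.53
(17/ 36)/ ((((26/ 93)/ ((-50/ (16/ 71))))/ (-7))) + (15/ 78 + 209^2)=115576231/ 2496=46304.58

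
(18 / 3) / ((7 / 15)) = 12.86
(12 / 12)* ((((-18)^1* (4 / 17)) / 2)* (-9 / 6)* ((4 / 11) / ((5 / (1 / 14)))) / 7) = 108 / 45815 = 0.00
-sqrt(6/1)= -sqrt(6)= -2.45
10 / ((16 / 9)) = 45 / 8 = 5.62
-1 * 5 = -5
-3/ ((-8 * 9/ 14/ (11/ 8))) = 77/ 96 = 0.80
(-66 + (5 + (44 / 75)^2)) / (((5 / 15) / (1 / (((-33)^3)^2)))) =-341189 / 2421502441875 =-0.00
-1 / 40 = -0.02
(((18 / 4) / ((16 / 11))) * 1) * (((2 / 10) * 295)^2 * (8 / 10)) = 8615.48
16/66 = 8/33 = 0.24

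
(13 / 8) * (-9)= -117 / 8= -14.62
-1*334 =-334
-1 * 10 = -10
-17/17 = -1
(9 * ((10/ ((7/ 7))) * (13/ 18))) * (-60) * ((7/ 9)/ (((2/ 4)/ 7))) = -127400/ 3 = -42466.67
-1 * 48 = -48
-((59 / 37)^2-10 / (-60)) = -22255 / 8214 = -2.71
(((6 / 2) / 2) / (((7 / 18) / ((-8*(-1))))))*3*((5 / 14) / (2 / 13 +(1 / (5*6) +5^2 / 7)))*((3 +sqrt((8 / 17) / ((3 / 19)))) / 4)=105300*sqrt(1938) / 1221059 +473850 / 71827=10.39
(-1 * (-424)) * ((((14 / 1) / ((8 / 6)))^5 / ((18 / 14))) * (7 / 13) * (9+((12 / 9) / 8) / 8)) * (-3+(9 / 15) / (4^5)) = -2612154977375391 / 4259840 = -613204950.74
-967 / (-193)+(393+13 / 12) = 924301 / 2316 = 399.09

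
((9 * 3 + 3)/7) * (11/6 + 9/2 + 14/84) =195/7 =27.86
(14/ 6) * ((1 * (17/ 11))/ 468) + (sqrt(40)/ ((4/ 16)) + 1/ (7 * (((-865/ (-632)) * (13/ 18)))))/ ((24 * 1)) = 1283657/ 93513420 + sqrt(10)/ 3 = 1.07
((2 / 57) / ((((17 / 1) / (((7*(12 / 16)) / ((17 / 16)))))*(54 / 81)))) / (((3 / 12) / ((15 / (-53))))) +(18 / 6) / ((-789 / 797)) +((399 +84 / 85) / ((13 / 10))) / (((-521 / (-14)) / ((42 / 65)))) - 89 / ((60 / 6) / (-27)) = 16348902146635069 / 67391867254010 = 242.59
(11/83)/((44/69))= 69/332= 0.21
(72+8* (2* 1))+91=179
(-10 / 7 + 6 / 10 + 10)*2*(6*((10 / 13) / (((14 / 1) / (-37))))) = -223.74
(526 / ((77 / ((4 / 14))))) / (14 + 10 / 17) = 4471 / 33418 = 0.13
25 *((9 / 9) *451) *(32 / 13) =360800 / 13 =27753.85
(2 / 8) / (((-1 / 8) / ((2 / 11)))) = -4 / 11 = -0.36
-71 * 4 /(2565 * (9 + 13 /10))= -568 /52839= -0.01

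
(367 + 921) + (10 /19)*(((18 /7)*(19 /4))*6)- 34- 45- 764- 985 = -3510 /7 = -501.43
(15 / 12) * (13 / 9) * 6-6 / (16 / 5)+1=239 / 24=9.96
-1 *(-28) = 28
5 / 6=0.83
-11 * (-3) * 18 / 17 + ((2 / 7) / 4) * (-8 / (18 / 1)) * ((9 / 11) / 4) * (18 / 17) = 45729 / 1309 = 34.93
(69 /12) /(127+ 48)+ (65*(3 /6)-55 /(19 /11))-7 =-83913 /13300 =-6.31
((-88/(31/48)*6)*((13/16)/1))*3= -61776/31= -1992.77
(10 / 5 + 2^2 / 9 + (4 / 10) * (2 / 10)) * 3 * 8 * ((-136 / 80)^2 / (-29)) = -328304 / 54375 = -6.04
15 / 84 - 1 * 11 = -303 / 28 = -10.82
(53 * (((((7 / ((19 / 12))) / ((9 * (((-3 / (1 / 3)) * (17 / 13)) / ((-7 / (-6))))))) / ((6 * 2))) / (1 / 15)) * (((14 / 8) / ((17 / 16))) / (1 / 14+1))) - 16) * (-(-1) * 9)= -27966164 / 148257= -188.63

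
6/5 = 1.20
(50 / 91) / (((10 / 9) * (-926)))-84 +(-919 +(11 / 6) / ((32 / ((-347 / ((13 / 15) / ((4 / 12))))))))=-8175663413 / 8089536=-1010.65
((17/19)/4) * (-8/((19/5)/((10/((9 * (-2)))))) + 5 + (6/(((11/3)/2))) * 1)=301937/142956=2.11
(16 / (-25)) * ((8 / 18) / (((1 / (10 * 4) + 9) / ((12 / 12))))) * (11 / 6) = -2816 / 48735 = -0.06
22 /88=1 /4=0.25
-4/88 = -1/22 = -0.05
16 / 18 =8 / 9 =0.89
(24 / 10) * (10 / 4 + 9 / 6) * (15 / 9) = 16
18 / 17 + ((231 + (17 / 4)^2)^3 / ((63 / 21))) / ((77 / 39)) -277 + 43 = 13984227001805 / 5361664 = 2608187.87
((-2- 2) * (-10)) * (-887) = -35480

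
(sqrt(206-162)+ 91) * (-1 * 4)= -364-8 * sqrt(11)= -390.53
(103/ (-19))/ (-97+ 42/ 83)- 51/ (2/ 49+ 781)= -17698850/ 1941245447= -0.01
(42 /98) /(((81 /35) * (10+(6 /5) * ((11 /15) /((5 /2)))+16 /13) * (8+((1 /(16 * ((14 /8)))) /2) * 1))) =227500 /114089553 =0.00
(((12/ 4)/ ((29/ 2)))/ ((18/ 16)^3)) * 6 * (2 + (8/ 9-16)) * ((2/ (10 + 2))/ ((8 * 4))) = -3776/ 63423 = -0.06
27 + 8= 35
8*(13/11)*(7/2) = 33.09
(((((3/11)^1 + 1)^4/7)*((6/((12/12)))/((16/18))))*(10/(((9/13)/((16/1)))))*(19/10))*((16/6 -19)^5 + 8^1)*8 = -12252887486927360/1185921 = -10331959284.75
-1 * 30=-30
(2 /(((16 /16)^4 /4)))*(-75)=-600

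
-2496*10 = -24960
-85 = -85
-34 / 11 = -3.09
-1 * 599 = -599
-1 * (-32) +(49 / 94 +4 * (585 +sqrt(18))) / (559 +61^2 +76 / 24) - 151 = -143074480 / 1207853 +72 * sqrt(2) / 25699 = -118.45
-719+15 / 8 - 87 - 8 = -6497 / 8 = -812.12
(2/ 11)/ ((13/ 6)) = 12/ 143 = 0.08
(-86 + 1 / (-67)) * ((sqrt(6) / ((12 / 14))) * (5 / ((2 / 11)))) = -739585 * sqrt(6) / 268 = -6759.72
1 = 1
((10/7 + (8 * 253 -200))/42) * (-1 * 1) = -6389/147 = -43.46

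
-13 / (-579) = 13 / 579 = 0.02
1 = 1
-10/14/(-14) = 5/98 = 0.05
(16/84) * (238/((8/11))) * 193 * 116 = 4186556/3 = 1395518.67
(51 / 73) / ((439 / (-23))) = -1173 / 32047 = -0.04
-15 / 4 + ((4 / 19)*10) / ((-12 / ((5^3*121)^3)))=-138403203125855 / 228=-607031592657.26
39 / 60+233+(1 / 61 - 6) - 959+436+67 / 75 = -5388257 / 18300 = -294.44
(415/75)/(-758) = -83/11370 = -0.01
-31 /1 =-31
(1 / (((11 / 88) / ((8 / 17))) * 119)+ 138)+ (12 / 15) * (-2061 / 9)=-456878 / 10115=-45.17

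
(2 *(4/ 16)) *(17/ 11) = 17/ 22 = 0.77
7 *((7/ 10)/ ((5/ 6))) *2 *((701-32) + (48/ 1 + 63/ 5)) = 1072512/ 125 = 8580.10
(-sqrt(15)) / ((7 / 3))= -3 * sqrt(15) / 7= -1.66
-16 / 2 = -8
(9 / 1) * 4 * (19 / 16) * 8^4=175104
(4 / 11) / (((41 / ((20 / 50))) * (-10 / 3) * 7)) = -12 / 78925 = -0.00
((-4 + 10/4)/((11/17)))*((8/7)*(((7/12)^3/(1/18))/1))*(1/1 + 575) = -59976/11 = -5452.36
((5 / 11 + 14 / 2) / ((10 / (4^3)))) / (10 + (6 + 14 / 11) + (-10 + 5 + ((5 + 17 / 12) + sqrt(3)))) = 77680896 / 30169085 - 4156416* sqrt(3) / 30169085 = 2.34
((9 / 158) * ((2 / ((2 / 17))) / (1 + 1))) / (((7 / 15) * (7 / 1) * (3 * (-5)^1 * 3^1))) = -51 / 15484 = -0.00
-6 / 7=-0.86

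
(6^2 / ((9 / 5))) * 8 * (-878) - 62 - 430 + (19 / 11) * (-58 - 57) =-1552877 / 11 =-141170.64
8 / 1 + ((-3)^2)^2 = 89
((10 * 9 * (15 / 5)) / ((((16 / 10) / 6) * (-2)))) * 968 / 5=-98010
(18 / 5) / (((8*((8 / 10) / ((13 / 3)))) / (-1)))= -2.44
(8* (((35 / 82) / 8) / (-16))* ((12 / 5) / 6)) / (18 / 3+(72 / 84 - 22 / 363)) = -0.00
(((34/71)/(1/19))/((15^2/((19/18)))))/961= 6137/138167775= 0.00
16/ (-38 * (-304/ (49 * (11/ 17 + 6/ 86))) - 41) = 102704/ 1847949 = 0.06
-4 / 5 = -0.80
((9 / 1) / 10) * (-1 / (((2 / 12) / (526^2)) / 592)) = -4422389184 / 5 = -884477836.80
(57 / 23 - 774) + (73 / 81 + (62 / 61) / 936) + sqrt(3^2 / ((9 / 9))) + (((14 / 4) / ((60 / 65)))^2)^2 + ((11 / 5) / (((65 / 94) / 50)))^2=1946564067331075 / 78666412032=24744.54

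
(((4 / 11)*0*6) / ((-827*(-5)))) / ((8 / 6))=0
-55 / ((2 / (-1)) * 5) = 11 / 2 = 5.50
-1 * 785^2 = -616225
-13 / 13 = -1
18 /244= 9 /122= 0.07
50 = 50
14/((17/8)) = 112/17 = 6.59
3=3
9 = 9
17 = 17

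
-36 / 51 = -12 / 17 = -0.71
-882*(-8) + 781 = 7837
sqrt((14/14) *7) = sqrt(7) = 2.65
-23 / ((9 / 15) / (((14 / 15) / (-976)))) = 161 / 4392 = 0.04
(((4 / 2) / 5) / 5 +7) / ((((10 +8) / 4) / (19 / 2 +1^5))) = 413 / 25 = 16.52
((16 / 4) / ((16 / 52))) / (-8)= -13 / 8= -1.62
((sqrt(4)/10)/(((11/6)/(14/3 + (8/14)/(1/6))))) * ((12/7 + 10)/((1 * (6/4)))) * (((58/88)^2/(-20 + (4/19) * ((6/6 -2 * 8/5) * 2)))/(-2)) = 55686815/777932232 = 0.07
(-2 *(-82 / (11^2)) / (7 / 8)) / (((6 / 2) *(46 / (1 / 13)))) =656 / 759759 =0.00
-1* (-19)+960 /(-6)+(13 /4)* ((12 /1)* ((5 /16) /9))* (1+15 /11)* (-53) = -82009 /264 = -310.64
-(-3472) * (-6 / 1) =-20832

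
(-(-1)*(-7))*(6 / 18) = -7 / 3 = -2.33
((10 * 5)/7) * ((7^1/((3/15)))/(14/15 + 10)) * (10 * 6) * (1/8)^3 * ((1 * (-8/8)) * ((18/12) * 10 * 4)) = -421875/2624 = -160.78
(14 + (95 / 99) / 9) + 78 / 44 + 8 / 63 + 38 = 673675 / 12474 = 54.01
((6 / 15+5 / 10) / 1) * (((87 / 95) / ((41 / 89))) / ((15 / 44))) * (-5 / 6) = -85173 / 19475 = -4.37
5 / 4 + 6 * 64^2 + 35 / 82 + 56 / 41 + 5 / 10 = 4031045 / 164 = 24579.54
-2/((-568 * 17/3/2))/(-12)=-1/9656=-0.00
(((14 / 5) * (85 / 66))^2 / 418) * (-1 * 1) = -0.03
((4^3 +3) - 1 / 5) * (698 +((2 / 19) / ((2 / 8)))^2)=46638.24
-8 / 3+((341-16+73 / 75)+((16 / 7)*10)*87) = 1213736 / 525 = 2311.88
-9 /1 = -9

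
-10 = -10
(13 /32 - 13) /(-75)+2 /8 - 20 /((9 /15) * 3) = -76991 /7200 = -10.69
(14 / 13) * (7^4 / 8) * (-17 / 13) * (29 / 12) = -8285851 / 8112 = -1021.43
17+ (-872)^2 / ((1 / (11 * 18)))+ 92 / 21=3161677121 / 21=150556053.38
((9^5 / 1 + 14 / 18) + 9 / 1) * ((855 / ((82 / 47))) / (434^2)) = 2373276985 / 15445192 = 153.66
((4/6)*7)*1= 14/3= 4.67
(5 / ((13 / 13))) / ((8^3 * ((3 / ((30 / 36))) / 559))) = 13975 / 9216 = 1.52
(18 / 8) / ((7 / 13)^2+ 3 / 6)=507 / 178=2.85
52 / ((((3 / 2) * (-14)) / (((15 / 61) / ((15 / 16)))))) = -832 / 1281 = -0.65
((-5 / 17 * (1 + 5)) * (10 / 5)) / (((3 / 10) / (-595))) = 7000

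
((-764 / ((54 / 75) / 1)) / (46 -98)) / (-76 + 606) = 955 / 24804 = 0.04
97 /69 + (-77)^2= 409198 /69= 5930.41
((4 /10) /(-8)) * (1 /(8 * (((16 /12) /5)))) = -3 /128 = -0.02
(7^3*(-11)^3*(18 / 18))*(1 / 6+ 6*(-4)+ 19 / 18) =93589265 / 9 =10398807.22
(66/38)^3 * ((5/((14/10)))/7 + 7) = 13224816/336091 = 39.35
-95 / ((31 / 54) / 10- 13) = 51300 / 6989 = 7.34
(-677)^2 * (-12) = -5499948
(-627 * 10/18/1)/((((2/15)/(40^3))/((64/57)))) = -563200000/3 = -187733333.33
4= 4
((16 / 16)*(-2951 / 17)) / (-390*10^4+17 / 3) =0.00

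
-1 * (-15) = 15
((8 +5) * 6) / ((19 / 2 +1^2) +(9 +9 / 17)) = 884 / 227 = 3.89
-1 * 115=-115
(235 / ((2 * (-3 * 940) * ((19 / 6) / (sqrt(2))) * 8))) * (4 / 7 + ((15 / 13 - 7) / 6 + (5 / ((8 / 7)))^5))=-754466705 * sqrt(2) / 286261248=-3.73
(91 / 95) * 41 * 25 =18655 / 19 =981.84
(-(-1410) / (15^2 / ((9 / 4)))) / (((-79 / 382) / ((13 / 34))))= -350103 / 13430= -26.07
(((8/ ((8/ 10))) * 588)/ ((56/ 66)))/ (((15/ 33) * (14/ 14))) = 15246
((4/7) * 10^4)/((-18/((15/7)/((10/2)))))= -20000/147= -136.05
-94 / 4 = -47 / 2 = -23.50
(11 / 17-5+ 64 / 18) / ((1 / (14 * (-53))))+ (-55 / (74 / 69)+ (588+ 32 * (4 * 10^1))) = 27267637 / 11322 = 2408.38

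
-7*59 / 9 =-413 / 9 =-45.89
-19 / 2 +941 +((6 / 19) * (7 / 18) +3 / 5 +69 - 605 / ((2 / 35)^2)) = -210079231 / 1140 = -184280.03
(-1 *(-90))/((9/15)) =150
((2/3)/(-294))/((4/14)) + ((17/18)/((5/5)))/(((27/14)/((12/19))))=6493/21546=0.30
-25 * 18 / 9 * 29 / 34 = -725 / 17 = -42.65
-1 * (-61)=61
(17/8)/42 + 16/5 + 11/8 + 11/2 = 17011/1680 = 10.13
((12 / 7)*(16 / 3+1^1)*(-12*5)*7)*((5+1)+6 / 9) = -30400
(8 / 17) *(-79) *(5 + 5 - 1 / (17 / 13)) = -99224 / 289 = -343.34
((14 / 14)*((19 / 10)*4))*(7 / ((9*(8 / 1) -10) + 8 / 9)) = 1197 / 1415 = 0.85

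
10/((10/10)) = 10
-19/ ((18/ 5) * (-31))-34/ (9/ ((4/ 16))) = -24/ 31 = -0.77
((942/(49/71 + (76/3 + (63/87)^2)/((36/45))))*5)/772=843716430/4565290129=0.18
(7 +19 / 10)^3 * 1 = 704969 / 1000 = 704.97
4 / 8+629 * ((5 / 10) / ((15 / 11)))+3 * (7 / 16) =55787 / 240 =232.45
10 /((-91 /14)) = -20 /13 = -1.54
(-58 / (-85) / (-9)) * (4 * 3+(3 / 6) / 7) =-4901 / 5355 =-0.92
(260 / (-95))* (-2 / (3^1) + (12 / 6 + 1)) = -364 / 57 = -6.39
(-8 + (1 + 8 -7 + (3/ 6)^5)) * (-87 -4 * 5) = 638.66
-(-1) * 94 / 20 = 47 / 10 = 4.70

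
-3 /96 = -1 /32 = -0.03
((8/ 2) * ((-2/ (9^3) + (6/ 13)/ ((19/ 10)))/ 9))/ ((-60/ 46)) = -1989316/ 24308505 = -0.08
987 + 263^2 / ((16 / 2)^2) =132337 / 64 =2067.77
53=53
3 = 3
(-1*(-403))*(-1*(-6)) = 2418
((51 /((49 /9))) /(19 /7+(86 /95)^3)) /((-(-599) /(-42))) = -2361210750 /12424767683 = -0.19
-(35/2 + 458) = -951/2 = -475.50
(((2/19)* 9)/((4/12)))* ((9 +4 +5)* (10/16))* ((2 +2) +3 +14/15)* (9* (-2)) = -86751/19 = -4565.84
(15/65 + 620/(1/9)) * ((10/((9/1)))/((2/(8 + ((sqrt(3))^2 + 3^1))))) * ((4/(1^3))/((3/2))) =13541360/117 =115738.12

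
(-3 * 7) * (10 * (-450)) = 94500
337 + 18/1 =355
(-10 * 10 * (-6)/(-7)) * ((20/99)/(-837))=4000/193347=0.02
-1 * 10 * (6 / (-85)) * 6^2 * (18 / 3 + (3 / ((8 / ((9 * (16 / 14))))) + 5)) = 377.55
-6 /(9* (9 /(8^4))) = -8192 /27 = -303.41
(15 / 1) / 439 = 15 / 439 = 0.03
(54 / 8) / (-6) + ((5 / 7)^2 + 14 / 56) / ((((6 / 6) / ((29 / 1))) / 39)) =336597 / 392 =858.67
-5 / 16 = -0.31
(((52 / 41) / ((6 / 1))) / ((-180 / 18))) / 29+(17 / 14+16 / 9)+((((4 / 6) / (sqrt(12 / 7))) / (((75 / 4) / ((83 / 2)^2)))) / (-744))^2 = 2095802661387781 / 699700294440000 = 3.00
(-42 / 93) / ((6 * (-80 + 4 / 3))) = 7 / 7316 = 0.00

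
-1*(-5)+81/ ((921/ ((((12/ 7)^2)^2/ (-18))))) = 4.96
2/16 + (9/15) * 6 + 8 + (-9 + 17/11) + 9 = 5839/440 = 13.27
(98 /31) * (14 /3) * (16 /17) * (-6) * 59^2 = -152829824 /527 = -289999.67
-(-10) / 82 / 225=1 / 1845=0.00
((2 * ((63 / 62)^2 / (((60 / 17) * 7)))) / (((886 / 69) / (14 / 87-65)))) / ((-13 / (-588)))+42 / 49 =-409693613991 / 22469659940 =-18.23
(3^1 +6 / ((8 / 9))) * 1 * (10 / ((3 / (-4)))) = -130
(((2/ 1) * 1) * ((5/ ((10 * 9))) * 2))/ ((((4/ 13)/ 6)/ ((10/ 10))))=13/ 3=4.33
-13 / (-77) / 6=13 / 462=0.03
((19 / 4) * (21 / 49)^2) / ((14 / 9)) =1539 / 2744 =0.56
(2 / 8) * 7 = 7 / 4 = 1.75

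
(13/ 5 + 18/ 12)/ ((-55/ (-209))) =779/ 50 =15.58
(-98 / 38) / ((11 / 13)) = -637 / 209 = -3.05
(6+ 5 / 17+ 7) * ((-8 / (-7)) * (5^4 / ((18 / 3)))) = 1582.63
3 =3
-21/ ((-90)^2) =-7/ 2700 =-0.00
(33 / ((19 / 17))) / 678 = 0.04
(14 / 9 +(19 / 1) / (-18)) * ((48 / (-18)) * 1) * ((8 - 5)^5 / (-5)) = 324 / 5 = 64.80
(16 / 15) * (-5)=-16 / 3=-5.33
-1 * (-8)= 8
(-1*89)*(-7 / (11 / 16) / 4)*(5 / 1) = 12460 / 11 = 1132.73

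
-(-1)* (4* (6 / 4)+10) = 16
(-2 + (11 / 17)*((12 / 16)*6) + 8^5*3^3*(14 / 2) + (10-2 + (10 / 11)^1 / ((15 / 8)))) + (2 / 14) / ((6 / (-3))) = 24320544524 / 3927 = 6193161.33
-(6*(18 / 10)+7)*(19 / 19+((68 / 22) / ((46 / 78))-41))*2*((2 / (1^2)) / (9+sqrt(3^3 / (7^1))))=225.72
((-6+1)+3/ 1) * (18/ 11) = -36/ 11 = -3.27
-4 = -4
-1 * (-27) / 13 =27 / 13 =2.08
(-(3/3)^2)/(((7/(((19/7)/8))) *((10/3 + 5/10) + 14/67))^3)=-0.00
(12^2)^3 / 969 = 995328 / 323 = 3081.51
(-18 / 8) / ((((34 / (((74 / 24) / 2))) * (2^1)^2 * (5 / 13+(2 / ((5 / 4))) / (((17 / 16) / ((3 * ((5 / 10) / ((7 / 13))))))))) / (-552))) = 3484845 / 1133536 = 3.07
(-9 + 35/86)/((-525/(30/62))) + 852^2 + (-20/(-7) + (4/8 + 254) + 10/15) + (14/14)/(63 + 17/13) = 726162.05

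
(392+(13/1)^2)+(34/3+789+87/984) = 1339639/984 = 1361.42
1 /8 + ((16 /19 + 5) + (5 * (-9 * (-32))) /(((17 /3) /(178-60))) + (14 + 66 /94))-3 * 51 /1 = 3625654133 /121448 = 29853.55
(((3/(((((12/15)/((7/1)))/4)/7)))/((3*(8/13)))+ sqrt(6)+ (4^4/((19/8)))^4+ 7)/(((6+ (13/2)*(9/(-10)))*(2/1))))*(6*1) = 20*sqrt(6)+ 703689553628445/260642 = 2699831824.48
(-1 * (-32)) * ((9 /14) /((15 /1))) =48 /35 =1.37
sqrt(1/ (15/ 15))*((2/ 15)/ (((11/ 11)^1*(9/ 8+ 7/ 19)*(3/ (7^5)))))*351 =199263792/ 1135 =175562.81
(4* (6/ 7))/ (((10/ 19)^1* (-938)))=-114/ 16415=-0.01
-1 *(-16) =16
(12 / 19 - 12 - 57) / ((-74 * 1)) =1299 / 1406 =0.92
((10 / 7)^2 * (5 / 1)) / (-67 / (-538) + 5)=269000 / 135093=1.99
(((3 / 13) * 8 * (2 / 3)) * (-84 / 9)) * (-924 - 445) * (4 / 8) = 306656 / 39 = 7862.97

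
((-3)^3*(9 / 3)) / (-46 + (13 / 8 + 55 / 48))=3888 / 2075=1.87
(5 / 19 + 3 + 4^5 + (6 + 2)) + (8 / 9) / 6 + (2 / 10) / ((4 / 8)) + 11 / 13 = 34567343 / 33345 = 1036.66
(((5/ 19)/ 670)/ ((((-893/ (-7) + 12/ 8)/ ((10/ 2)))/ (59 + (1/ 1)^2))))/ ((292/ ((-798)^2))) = 17595900/ 8838037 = 1.99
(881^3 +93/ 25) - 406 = 17094935968/ 25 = 683797438.72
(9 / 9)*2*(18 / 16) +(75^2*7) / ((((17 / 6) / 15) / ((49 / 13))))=694576989 / 884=785720.58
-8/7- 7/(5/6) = -334/35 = -9.54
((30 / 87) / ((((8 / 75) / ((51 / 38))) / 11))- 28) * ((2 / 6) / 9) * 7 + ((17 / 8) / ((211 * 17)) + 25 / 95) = 888487 / 165213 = 5.38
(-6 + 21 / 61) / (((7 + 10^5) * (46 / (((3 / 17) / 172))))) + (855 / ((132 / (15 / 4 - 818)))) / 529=-4139427019633275 / 415189107603248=-9.97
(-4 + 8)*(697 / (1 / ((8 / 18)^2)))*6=89216 / 27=3304.30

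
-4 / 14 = -2 / 7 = -0.29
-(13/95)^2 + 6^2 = 324731/9025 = 35.98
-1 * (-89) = 89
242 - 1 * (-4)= 246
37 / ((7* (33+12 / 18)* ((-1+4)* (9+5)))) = 37 / 9898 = 0.00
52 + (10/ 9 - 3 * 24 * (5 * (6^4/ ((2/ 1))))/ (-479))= 2328482/ 4311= 540.13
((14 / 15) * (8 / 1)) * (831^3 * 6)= 128543786784 / 5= 25708757356.80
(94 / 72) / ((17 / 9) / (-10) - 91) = -235 / 16414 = -0.01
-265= -265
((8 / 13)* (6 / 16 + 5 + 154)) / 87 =425 / 377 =1.13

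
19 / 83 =0.23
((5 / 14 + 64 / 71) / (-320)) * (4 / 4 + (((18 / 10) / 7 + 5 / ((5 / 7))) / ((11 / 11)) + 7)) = -334017 / 5566400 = -0.06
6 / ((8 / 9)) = 27 / 4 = 6.75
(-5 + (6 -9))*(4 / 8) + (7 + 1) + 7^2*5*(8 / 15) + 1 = 407 / 3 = 135.67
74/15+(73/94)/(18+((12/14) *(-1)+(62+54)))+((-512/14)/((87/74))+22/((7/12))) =1026758777/88922120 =11.55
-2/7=-0.29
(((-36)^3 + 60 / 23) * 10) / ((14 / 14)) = -10730280 / 23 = -466533.91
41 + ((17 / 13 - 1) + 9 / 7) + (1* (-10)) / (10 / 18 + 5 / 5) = 3291 / 91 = 36.16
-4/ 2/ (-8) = 1/ 4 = 0.25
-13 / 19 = -0.68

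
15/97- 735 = -71280/97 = -734.85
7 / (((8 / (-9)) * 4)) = -63 / 32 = -1.97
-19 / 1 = -19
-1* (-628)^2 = -394384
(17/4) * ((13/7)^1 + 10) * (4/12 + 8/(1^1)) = 35275/84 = 419.94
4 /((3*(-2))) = -2 /3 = -0.67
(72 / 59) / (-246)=-12 / 2419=-0.00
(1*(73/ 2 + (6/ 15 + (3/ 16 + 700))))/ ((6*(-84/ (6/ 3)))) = -58967/ 20160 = -2.92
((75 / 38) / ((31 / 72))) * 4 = 10800 / 589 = 18.34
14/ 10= 7/ 5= 1.40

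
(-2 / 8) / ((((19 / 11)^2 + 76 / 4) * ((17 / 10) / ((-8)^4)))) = -61952 / 2261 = -27.40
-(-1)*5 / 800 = 1 / 160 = 0.01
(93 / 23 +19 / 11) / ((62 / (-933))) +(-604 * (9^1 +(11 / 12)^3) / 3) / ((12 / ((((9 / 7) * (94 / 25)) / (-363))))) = -3312935965837 / 39133432800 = -84.66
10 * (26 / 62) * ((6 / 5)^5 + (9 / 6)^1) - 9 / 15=312426 / 19375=16.13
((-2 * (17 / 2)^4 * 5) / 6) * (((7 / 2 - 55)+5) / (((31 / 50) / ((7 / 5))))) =14616175 / 16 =913510.94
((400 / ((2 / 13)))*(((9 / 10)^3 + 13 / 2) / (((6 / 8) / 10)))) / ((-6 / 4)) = -1503632 / 9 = -167070.22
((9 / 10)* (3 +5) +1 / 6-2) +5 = 311 / 30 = 10.37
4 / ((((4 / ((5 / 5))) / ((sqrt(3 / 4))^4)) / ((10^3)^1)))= 562.50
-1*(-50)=50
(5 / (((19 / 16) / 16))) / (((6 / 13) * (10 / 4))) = 3328 / 57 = 58.39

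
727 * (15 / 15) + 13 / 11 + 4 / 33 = 728.30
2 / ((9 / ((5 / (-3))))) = -10 / 27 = -0.37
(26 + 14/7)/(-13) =-28/13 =-2.15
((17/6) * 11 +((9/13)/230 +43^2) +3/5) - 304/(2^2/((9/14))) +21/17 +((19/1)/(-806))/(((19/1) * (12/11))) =242637715729/132361320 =1833.15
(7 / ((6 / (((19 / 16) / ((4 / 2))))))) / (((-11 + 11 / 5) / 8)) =-665 / 1056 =-0.63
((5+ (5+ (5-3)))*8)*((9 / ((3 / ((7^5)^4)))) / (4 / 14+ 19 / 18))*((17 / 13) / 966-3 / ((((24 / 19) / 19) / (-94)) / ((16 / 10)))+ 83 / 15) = 116374065306778361571556.90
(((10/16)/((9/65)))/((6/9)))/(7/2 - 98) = -325/4536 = -0.07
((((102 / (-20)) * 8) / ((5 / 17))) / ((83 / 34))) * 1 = -117912 / 2075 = -56.83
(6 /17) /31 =6 /527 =0.01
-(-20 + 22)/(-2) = 1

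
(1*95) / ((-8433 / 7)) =-665 / 8433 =-0.08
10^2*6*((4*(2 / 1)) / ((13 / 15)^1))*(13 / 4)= 18000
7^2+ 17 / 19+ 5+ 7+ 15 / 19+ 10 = 1381 / 19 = 72.68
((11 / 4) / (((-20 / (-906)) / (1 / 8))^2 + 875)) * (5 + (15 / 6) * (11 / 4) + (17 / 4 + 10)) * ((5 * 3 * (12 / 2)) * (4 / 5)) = 385998129 / 65296100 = 5.91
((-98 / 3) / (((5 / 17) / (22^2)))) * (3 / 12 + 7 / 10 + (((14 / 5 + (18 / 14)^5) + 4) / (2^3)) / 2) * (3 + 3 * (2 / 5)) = -360019.50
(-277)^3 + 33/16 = -340062895/16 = -21253930.94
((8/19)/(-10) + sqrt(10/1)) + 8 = sqrt(10) + 756/95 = 11.12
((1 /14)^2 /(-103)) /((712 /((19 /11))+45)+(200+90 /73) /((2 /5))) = -1387 /26888922088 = -0.00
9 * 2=18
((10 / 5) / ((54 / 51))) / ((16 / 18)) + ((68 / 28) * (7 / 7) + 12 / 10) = 1611 / 280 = 5.75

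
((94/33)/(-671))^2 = 8836/490312449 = 0.00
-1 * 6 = -6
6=6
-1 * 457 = -457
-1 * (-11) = 11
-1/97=-0.01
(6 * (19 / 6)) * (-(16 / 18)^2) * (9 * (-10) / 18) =6080 / 81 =75.06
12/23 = 0.52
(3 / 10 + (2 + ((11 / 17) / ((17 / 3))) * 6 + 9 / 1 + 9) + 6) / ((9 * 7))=11141 / 26010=0.43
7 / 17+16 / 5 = 307 / 85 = 3.61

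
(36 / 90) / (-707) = -2 / 3535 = -0.00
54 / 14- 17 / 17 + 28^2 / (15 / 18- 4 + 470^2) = 26540548 / 9277667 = 2.86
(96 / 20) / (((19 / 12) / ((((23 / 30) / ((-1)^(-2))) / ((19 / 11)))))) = 12144 / 9025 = 1.35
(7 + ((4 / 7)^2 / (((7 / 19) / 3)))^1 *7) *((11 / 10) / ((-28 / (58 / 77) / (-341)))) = 258.45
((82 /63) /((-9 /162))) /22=-82 /77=-1.06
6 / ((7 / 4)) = 24 / 7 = 3.43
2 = 2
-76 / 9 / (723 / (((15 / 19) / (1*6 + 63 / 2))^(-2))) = -171475 / 6507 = -26.35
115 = 115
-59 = -59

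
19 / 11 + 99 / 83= 2666 / 913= 2.92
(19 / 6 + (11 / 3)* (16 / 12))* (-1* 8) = -580 / 9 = -64.44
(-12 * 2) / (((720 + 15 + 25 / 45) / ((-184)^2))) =-1828224 / 1655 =-1104.67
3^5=243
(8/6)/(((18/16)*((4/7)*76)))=14/513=0.03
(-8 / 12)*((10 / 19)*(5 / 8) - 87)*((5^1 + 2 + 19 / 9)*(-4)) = -1080268 / 513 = -2105.79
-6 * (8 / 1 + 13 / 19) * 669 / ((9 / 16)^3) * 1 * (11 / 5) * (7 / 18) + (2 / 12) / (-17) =-26304325123 / 156978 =-167566.95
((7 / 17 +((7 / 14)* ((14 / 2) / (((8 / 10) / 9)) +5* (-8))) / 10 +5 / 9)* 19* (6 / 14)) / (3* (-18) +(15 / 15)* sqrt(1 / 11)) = -13375791 / 30535400 - 135109* sqrt(11) / 183212400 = -0.44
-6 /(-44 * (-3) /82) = -41 /11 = -3.73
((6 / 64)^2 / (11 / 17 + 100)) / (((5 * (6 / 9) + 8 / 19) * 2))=8721 / 749883392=0.00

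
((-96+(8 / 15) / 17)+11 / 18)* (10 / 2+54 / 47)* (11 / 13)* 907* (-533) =1014563215193 / 4230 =239849459.86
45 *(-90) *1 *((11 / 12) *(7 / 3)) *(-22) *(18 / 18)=190575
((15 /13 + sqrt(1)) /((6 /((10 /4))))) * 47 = 1645 /39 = 42.18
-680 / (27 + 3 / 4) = -2720 / 111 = -24.50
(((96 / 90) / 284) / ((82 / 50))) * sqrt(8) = 40 * sqrt(2) / 8733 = 0.01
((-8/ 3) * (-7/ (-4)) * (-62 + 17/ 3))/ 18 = 1183/ 81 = 14.60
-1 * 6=-6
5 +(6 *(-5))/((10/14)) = -37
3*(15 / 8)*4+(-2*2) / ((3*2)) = 131 / 6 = 21.83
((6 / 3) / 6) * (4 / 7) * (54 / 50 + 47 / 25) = 296 / 525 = 0.56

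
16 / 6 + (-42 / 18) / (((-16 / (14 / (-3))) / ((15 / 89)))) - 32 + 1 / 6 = -62545 / 2136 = -29.28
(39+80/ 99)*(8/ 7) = 4504/ 99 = 45.49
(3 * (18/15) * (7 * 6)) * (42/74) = 15876/185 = 85.82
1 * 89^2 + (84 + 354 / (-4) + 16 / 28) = 110839 / 14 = 7917.07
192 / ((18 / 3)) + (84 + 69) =185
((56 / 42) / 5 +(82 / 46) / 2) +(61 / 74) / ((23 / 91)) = 56414 / 12765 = 4.42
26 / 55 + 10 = 576 / 55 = 10.47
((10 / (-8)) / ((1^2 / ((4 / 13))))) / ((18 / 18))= -5 / 13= -0.38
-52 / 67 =-0.78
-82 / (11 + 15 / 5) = -41 / 7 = -5.86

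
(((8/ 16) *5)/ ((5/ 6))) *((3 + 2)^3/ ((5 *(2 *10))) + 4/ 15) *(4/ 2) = 91/ 10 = 9.10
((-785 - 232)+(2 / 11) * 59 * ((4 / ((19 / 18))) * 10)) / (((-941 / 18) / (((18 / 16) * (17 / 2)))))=111.67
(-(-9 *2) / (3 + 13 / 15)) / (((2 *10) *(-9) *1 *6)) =-1 / 232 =-0.00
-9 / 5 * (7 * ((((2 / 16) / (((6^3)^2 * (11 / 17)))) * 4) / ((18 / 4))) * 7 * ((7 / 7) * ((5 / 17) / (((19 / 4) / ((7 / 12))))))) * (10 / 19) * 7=-12005 / 277906464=-0.00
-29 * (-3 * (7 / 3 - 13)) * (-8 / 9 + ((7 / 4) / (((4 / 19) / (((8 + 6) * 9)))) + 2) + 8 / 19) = -166448980 / 171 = -973385.85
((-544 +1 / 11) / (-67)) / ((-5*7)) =-5983 / 25795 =-0.23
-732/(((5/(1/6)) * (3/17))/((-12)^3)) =238924.80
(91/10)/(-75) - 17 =-12841/750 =-17.12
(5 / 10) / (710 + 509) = 1 / 2438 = 0.00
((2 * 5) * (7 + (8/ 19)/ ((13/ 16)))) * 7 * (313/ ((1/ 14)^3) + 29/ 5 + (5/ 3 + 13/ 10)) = 111645910859/ 247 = 452007736.27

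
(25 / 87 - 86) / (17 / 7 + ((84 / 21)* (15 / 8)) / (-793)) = -82787614 / 2336559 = -35.43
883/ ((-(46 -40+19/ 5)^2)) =-22075/ 2401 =-9.19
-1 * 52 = -52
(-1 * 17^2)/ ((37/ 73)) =-21097/ 37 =-570.19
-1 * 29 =-29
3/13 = 0.23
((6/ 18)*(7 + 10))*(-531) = -3009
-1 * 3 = -3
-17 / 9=-1.89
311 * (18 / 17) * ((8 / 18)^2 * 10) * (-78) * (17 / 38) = -1293760 / 57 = -22697.54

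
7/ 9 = 0.78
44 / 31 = 1.42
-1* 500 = -500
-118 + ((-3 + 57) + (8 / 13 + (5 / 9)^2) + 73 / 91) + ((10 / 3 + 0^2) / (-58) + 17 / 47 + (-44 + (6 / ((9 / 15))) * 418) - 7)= 40860125065 / 10046673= 4067.03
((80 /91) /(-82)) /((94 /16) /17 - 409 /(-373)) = -405824 /54588261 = -0.01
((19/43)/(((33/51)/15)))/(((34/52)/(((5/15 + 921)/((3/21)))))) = 47789560/473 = 101035.01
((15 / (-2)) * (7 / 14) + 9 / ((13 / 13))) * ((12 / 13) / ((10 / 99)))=47.98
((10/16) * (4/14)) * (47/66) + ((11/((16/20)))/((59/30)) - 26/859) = 663890903/93658488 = 7.09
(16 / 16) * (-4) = -4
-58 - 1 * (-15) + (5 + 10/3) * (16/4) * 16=1471/3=490.33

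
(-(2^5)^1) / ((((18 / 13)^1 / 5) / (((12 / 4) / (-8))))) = 130 / 3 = 43.33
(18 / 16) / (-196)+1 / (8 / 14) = 2735 / 1568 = 1.74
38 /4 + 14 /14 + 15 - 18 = 15 /2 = 7.50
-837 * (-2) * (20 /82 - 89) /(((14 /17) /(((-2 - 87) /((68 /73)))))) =19788841971 /1148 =17237667.22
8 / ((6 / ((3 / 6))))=2 / 3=0.67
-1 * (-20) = 20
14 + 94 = 108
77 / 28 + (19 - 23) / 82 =2.70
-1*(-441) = 441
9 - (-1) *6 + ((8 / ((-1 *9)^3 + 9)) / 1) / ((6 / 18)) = 449 / 30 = 14.97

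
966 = 966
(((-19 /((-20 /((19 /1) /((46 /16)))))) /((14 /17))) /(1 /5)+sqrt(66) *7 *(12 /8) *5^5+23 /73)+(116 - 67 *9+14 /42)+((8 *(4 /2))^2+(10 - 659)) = -29661055 /35259+65625 *sqrt(66) /2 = 265728.78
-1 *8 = -8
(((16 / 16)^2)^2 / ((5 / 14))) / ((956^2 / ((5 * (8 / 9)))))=7 / 514089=0.00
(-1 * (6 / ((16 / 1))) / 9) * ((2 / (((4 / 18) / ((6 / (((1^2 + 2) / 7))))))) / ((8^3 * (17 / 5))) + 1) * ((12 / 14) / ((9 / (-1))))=4667 / 1096704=0.00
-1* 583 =-583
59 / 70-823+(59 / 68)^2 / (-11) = -822.23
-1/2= -0.50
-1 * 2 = -2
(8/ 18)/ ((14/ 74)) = 148/ 63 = 2.35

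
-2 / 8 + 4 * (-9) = -145 / 4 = -36.25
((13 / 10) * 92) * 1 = 598 / 5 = 119.60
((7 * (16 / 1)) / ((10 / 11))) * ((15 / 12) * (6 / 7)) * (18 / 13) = 2376 / 13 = 182.77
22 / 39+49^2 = 93661 / 39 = 2401.56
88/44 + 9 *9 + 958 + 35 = 1076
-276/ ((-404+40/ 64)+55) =736/ 929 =0.79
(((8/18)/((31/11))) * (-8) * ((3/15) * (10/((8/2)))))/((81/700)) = -123200/22599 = -5.45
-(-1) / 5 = 1 / 5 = 0.20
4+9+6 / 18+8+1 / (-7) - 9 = 256 / 21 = 12.19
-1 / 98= -0.01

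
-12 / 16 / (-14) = 3 / 56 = 0.05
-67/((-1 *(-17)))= -67/17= -3.94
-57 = -57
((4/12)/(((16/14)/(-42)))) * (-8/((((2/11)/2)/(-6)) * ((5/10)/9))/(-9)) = 12936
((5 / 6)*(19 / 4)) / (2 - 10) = -95 / 192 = -0.49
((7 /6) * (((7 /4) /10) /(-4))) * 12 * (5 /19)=-49 /304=-0.16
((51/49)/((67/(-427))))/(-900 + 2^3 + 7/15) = 46665/6271937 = 0.01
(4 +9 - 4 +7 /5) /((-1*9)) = -52 /45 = -1.16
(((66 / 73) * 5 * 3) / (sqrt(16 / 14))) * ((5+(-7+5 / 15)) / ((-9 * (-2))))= -275 * sqrt(14) / 876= -1.17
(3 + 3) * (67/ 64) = 201/ 32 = 6.28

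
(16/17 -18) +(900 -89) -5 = 13412/17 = 788.94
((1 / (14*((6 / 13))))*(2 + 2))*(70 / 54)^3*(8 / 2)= 318500 / 59049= 5.39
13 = 13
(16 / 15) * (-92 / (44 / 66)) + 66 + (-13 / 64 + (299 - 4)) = 68351 / 320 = 213.60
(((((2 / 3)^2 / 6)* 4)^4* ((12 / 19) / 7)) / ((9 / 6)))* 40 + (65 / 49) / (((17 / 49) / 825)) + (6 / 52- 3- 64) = 96458912325851 / 31241290626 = 3087.55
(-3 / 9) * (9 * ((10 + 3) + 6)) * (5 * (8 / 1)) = -2280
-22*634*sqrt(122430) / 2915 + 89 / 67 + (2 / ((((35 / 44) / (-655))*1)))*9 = -6950761 / 469-1268*sqrt(122430) / 265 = -16494.62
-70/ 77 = -10/ 11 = -0.91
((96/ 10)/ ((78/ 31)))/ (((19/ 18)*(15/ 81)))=120528/ 6175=19.52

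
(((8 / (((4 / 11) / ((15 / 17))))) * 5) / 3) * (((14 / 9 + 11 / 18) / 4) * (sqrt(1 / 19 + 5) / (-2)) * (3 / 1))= -3575 * sqrt(114) / 646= -59.09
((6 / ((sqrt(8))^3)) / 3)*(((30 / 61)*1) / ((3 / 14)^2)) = 245*sqrt(2) / 366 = 0.95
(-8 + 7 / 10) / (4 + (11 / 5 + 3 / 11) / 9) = -7227 / 4232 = -1.71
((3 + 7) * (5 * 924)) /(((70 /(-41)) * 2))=-13530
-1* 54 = -54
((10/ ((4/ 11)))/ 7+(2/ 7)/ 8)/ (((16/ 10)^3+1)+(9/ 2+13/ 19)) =87875/ 227878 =0.39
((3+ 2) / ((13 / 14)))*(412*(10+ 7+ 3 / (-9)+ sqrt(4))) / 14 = 115360 / 39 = 2957.95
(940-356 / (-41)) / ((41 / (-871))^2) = 29508100336 / 68921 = 428143.82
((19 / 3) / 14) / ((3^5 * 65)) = 19 / 663390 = 0.00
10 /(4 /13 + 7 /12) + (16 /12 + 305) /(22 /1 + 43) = 431941 /27105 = 15.94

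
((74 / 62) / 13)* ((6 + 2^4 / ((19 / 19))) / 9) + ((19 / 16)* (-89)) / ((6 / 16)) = -2042791 / 7254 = -281.61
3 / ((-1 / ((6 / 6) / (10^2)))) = -3 / 100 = -0.03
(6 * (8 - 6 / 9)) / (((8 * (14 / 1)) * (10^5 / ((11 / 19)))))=121 / 53200000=0.00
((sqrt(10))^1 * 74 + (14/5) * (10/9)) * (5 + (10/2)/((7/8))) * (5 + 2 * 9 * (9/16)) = 3025/6 + 335775 * sqrt(10)/28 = 38426.09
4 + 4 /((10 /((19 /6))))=79 /15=5.27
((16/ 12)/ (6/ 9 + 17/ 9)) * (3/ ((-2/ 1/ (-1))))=18/ 23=0.78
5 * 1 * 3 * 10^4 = 150000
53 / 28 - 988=-27611 / 28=-986.11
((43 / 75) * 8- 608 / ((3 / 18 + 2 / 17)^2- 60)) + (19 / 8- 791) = -289465848577 / 374039400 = -773.89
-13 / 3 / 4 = -13 / 12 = -1.08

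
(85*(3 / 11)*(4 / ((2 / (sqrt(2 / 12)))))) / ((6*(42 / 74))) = 3145*sqrt(6) / 1386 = 5.56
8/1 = 8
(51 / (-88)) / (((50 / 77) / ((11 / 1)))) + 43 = 13273 / 400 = 33.18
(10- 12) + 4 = 2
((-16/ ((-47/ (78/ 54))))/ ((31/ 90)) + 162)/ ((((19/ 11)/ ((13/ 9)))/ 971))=33062843242/ 249147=132704.16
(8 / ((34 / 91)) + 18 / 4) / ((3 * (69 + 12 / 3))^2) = 881 / 1630674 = 0.00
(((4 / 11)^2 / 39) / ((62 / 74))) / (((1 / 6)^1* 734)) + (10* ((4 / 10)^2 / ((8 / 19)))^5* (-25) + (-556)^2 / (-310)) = -22351990401702079 / 22370026250000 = -999.19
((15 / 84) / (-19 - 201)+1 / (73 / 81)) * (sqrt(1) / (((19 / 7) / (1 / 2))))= 0.20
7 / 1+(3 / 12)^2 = 113 / 16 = 7.06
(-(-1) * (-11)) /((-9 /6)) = 22 /3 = 7.33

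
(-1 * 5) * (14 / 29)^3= -13720 / 24389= -0.56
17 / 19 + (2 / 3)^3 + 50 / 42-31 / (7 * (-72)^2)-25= -2227915 / 98496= -22.62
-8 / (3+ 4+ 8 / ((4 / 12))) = -8 / 31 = -0.26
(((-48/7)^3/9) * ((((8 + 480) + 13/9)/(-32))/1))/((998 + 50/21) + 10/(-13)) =3664960/6685903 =0.55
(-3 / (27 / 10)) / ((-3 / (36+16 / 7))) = 2680 / 189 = 14.18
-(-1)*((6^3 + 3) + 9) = 228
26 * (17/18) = 221/9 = 24.56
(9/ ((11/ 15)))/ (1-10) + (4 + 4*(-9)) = -367/ 11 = -33.36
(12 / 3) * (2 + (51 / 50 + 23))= 2602 / 25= 104.08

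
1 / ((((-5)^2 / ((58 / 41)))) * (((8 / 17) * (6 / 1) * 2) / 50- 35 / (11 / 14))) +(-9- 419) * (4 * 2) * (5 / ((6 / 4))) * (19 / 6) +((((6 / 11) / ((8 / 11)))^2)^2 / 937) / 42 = -36142.22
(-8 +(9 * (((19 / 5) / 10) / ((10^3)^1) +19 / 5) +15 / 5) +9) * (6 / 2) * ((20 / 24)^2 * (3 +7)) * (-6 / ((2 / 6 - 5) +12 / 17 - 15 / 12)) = 97418721 / 106300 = 916.45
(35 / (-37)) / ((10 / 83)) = -581 / 74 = -7.85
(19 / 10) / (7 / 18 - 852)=-171 / 76645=-0.00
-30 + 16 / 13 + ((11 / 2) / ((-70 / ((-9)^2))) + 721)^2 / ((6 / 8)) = 130121933413 / 191100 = 680910.17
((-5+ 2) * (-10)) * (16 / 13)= 480 / 13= 36.92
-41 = -41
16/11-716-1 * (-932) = 2392/11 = 217.45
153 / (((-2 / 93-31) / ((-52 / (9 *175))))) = 0.16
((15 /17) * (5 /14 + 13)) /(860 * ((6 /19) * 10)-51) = 1045 /236278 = 0.00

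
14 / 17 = 0.82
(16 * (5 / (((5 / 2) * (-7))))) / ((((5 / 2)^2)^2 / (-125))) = 14.63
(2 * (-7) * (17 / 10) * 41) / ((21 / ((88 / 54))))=-30668 / 405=-75.72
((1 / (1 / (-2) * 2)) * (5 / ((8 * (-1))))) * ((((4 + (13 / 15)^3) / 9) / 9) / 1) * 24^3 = 1004608 / 2025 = 496.10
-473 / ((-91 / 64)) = 30272 / 91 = 332.66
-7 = -7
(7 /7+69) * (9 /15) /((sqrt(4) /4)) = 84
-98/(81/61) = -5978/81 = -73.80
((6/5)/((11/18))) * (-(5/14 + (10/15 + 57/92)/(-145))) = -175617/256795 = -0.68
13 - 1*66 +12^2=91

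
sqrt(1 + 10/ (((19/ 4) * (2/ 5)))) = sqrt(2261)/ 19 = 2.50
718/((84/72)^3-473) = -155088/101825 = -1.52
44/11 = 4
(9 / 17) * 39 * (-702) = -246402 / 17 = -14494.24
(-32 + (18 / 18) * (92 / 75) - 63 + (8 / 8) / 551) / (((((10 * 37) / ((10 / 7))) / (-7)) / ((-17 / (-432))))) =16469209 / 165134700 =0.10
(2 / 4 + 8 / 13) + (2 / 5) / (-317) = 1.11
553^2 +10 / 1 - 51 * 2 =305717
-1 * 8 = -8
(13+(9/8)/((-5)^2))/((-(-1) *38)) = 0.34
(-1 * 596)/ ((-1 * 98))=298/ 49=6.08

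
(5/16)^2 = 25/256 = 0.10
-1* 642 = -642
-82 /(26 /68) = -2788 /13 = -214.46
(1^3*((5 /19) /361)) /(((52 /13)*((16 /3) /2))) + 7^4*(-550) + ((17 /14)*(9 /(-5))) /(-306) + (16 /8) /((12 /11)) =-1320548.16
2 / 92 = 1 / 46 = 0.02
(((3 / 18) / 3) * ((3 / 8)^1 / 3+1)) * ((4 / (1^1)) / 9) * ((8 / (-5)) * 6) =-4 / 15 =-0.27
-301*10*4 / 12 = -3010 / 3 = -1003.33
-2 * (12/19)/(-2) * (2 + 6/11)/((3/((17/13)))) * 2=3808/2717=1.40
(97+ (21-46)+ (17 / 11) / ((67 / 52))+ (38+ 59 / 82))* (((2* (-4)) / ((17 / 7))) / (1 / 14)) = -2651374712 / 513689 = -5161.44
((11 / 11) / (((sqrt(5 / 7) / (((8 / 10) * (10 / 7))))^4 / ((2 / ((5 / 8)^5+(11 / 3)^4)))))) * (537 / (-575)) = -11676137029632 / 338106630281875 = -0.03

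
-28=-28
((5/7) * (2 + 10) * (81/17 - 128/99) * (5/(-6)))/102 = -146075/600831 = -0.24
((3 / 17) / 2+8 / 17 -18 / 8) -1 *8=-659 / 68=-9.69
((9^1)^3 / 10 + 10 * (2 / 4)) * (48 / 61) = 18696 / 305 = 61.30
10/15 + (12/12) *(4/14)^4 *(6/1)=5090/7203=0.71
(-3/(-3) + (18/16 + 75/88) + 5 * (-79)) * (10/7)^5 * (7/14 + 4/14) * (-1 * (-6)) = -1293675000/117649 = -10996.06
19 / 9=2.11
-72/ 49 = -1.47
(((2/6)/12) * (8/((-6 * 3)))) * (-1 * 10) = 10/81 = 0.12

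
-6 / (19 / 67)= -402 / 19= -21.16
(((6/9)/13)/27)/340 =1/179010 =0.00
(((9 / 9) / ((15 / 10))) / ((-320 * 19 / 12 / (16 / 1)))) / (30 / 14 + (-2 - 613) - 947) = 14 / 1037305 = 0.00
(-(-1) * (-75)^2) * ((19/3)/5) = 7125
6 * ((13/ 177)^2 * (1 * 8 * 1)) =2704/ 10443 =0.26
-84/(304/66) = -693/38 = -18.24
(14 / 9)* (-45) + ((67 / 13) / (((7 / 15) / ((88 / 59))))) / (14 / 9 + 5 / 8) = -62.45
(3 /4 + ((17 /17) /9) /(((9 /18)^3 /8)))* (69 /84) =6509 /1008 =6.46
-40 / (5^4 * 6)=-4 / 375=-0.01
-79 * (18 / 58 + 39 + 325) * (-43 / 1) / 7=35889305 / 203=176794.61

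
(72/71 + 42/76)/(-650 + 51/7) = -29589/12138302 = -0.00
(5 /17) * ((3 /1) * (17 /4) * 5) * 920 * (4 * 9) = 621000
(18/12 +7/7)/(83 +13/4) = 2/69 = 0.03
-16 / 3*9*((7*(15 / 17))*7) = -35280 / 17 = -2075.29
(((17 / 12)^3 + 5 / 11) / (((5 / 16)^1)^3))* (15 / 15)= 4011712 / 37125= 108.06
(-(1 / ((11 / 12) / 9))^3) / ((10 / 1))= -629856 / 6655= -94.64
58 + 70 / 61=3608 / 61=59.15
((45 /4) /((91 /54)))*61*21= 222345 /26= 8551.73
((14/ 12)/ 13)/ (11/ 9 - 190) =-21/ 44174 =-0.00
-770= -770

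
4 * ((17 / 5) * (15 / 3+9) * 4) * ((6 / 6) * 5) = 3808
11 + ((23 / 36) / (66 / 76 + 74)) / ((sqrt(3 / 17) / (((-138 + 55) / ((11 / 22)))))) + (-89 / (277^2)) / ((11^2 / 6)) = 102125765 / 9284209-36271 *sqrt(51) / 76815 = 7.63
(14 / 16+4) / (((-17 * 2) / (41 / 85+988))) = -3276819 / 23120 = -141.73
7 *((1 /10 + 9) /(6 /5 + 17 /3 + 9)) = 273 /68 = 4.01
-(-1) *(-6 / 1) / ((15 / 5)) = -2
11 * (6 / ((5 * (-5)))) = -66 / 25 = -2.64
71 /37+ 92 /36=1490 /333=4.47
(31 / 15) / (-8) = -31 / 120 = -0.26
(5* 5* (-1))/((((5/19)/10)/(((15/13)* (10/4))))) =-35625/13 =-2740.38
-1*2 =-2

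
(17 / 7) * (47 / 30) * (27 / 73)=7191 / 5110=1.41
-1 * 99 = -99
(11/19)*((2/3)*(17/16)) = 187/456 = 0.41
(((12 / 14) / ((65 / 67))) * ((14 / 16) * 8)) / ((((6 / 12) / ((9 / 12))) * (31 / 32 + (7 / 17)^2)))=1858848 / 228085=8.15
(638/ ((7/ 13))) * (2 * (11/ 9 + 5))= 132704/ 9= 14744.89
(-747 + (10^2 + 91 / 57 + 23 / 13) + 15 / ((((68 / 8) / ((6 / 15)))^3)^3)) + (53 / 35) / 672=-11547314211058117126704003 / 17940863365539887500000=-643.63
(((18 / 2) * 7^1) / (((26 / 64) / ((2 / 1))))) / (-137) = -4032 / 1781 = -2.26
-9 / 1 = -9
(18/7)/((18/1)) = 1/7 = 0.14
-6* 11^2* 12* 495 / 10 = -431244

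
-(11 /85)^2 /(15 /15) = -121 /7225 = -0.02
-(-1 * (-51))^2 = -2601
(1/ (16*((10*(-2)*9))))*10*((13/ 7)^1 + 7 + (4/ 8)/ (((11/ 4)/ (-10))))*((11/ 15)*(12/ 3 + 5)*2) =-271/ 840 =-0.32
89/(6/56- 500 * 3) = -2492/41997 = -0.06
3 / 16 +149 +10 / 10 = 2403 / 16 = 150.19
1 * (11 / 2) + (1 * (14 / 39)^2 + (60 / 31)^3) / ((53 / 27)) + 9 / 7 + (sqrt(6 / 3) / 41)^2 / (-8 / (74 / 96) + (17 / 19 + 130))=180980081597379989 / 17162598253496514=10.55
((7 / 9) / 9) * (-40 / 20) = -14 / 81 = -0.17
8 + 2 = 10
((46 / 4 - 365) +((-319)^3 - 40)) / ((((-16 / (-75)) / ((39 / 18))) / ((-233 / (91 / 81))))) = 30632910206625 / 448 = 68377031711.22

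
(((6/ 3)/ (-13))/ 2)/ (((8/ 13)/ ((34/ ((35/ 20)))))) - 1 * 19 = -150/ 7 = -21.43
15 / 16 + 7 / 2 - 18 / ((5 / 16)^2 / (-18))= 1328879 / 400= 3322.20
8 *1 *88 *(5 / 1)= 3520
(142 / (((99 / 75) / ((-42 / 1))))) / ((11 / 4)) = -198800 / 121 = -1642.98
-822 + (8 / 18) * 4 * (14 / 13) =-95950 / 117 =-820.09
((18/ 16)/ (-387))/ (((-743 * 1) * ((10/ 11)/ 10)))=11/ 255592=0.00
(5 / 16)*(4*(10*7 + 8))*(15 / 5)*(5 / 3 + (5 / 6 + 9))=13455 / 4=3363.75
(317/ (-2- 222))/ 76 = -317/ 17024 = -0.02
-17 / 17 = -1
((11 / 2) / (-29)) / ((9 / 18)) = -11 / 29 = -0.38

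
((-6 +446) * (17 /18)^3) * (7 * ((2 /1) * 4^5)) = 3873802240 /729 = 5313857.67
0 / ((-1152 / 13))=0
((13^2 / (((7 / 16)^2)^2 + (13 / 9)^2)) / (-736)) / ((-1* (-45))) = -3115008 / 1296057475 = -0.00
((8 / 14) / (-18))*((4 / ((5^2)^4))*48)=-0.00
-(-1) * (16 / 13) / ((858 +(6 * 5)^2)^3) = 2 / 8828968707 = 0.00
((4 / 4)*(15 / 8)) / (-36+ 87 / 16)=-0.06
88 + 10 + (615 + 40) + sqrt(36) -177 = 582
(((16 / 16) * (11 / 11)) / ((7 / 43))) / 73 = 0.08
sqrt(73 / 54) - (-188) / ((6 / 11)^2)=sqrt(438) / 18 + 5687 / 9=633.05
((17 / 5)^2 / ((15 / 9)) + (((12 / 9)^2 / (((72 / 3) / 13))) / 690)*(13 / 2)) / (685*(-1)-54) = -3234667 / 344189250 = -0.01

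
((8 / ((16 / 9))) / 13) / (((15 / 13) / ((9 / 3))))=9 / 10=0.90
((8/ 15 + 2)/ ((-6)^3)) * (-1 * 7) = 133/ 1620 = 0.08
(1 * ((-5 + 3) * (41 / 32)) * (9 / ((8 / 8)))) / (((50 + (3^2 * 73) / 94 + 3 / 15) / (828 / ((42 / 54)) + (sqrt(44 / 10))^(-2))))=-14219438985 / 33114928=-429.40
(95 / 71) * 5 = 475 / 71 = 6.69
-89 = -89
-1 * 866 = -866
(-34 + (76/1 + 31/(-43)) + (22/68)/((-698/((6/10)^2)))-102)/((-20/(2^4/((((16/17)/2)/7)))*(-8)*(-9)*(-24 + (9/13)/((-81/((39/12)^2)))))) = -10843773899/26029641500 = -0.42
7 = 7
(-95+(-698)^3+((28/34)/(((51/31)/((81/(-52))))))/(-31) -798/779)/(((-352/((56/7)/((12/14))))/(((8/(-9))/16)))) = -733363815603139/1463967648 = -500942.64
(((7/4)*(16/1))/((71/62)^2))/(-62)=-1736/5041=-0.34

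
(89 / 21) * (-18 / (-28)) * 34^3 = 5247084 / 49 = 107083.35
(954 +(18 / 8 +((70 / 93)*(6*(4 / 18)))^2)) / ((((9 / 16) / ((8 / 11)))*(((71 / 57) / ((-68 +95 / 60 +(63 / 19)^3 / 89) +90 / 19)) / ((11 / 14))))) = -47833.70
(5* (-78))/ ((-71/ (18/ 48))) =585/ 284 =2.06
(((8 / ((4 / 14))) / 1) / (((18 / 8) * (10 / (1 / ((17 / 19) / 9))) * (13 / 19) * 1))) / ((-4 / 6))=-30324 / 1105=-27.44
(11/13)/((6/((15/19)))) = 55/494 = 0.11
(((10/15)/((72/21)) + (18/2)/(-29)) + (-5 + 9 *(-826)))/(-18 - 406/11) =85430807/630576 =135.48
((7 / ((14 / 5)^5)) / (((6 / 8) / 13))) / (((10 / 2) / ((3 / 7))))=8125 / 134456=0.06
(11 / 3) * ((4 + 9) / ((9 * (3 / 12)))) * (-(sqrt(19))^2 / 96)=-2717 / 648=-4.19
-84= -84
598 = 598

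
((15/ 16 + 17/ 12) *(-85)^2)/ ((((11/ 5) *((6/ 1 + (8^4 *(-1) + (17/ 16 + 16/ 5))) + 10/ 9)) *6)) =-20410625/ 64700482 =-0.32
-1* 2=-2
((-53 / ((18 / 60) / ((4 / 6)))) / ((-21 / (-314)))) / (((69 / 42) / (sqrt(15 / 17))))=-665680 * sqrt(255) / 10557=-1006.92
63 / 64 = 0.98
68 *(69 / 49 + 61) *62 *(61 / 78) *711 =93193638648 / 637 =146300845.60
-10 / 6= -5 / 3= -1.67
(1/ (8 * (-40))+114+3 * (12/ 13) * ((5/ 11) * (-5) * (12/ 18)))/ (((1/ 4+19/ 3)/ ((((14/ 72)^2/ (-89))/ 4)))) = -246200353/ 138991057920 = -0.00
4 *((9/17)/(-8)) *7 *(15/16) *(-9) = 8505/544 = 15.63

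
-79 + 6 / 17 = -1337 / 17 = -78.65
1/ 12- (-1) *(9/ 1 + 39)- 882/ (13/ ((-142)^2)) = -213408275/ 156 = -1368001.76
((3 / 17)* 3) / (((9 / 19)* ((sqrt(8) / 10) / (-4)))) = -190* sqrt(2) / 17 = -15.81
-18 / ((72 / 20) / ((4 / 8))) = -5 / 2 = -2.50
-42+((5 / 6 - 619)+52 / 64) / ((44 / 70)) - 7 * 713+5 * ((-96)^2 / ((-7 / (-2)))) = 52856939 / 7392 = 7150.56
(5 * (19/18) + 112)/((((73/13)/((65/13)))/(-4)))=-274430/657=-417.70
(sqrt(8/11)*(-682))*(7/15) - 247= -868*sqrt(22)/15 - 247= -518.42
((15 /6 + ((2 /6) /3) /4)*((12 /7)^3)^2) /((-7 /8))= -8626176 /117649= -73.32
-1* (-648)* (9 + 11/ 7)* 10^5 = 4795200000/ 7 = 685028571.43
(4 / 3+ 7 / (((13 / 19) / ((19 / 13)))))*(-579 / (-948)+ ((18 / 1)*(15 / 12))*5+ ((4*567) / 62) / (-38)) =172352117935 / 94364868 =1826.44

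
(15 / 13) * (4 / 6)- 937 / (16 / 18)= -109549 / 104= -1053.36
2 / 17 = 0.12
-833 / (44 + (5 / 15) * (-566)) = 357 / 62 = 5.76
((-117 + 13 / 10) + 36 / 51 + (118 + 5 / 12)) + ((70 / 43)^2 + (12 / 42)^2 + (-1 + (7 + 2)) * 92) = 742.15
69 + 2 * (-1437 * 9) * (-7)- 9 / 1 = 181122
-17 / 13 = -1.31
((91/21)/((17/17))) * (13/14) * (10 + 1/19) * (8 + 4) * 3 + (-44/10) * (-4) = 980074/665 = 1473.80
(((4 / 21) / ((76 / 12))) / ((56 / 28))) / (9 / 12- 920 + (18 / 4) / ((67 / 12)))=-536 / 32737019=-0.00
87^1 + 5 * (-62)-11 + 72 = -162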